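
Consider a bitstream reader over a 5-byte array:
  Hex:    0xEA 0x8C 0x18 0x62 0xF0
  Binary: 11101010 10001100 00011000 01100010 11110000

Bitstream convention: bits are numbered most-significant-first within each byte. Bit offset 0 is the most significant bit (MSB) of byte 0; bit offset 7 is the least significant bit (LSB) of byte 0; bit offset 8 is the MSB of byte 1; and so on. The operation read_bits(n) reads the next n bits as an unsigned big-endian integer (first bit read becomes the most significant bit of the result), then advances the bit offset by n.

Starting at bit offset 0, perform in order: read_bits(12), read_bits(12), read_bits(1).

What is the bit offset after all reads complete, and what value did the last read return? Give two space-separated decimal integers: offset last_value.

Read 1: bits[0:12] width=12 -> value=3752 (bin 111010101000); offset now 12 = byte 1 bit 4; 28 bits remain
Read 2: bits[12:24] width=12 -> value=3096 (bin 110000011000); offset now 24 = byte 3 bit 0; 16 bits remain
Read 3: bits[24:25] width=1 -> value=0 (bin 0); offset now 25 = byte 3 bit 1; 15 bits remain

Answer: 25 0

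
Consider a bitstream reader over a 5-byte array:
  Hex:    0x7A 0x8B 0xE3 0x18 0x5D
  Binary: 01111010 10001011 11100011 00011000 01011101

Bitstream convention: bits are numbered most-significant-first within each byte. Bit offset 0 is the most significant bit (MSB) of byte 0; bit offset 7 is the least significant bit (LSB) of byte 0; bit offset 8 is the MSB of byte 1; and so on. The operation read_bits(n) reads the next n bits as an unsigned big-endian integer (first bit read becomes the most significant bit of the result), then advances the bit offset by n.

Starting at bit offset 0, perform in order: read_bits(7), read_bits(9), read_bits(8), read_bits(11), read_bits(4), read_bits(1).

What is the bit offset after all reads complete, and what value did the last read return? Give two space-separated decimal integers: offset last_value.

Answer: 40 1

Derivation:
Read 1: bits[0:7] width=7 -> value=61 (bin 0111101); offset now 7 = byte 0 bit 7; 33 bits remain
Read 2: bits[7:16] width=9 -> value=139 (bin 010001011); offset now 16 = byte 2 bit 0; 24 bits remain
Read 3: bits[16:24] width=8 -> value=227 (bin 11100011); offset now 24 = byte 3 bit 0; 16 bits remain
Read 4: bits[24:35] width=11 -> value=194 (bin 00011000010); offset now 35 = byte 4 bit 3; 5 bits remain
Read 5: bits[35:39] width=4 -> value=14 (bin 1110); offset now 39 = byte 4 bit 7; 1 bits remain
Read 6: bits[39:40] width=1 -> value=1 (bin 1); offset now 40 = byte 5 bit 0; 0 bits remain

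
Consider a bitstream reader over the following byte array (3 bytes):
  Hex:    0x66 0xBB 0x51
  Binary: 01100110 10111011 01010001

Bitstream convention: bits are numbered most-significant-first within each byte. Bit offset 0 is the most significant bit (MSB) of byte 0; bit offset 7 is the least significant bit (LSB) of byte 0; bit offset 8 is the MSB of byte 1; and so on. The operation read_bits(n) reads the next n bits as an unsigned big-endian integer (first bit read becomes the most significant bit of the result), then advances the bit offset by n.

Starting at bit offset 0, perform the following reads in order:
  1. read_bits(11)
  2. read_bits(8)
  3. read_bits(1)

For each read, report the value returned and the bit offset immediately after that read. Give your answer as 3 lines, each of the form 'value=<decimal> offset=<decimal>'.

Read 1: bits[0:11] width=11 -> value=821 (bin 01100110101); offset now 11 = byte 1 bit 3; 13 bits remain
Read 2: bits[11:19] width=8 -> value=218 (bin 11011010); offset now 19 = byte 2 bit 3; 5 bits remain
Read 3: bits[19:20] width=1 -> value=1 (bin 1); offset now 20 = byte 2 bit 4; 4 bits remain

Answer: value=821 offset=11
value=218 offset=19
value=1 offset=20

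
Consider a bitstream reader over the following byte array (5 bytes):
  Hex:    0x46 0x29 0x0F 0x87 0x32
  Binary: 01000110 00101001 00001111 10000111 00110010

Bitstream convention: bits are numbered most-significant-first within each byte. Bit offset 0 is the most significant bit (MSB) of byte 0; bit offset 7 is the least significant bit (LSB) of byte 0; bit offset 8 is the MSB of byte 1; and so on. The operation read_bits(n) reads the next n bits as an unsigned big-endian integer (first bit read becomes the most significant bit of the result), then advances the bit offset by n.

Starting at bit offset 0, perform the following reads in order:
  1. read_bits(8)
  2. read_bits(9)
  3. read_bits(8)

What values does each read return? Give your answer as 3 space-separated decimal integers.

Read 1: bits[0:8] width=8 -> value=70 (bin 01000110); offset now 8 = byte 1 bit 0; 32 bits remain
Read 2: bits[8:17] width=9 -> value=82 (bin 001010010); offset now 17 = byte 2 bit 1; 23 bits remain
Read 3: bits[17:25] width=8 -> value=31 (bin 00011111); offset now 25 = byte 3 bit 1; 15 bits remain

Answer: 70 82 31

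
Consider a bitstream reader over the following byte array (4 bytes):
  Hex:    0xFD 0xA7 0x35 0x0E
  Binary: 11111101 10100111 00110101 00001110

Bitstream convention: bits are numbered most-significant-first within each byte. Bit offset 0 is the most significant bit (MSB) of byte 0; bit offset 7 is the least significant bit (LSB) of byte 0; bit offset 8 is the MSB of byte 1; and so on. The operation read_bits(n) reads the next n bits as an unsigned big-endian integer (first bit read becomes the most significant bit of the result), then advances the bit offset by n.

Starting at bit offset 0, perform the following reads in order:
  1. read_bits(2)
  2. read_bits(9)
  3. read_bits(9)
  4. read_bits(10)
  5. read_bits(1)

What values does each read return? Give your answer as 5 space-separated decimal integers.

Answer: 3 493 115 323 1

Derivation:
Read 1: bits[0:2] width=2 -> value=3 (bin 11); offset now 2 = byte 0 bit 2; 30 bits remain
Read 2: bits[2:11] width=9 -> value=493 (bin 111101101); offset now 11 = byte 1 bit 3; 21 bits remain
Read 3: bits[11:20] width=9 -> value=115 (bin 001110011); offset now 20 = byte 2 bit 4; 12 bits remain
Read 4: bits[20:30] width=10 -> value=323 (bin 0101000011); offset now 30 = byte 3 bit 6; 2 bits remain
Read 5: bits[30:31] width=1 -> value=1 (bin 1); offset now 31 = byte 3 bit 7; 1 bits remain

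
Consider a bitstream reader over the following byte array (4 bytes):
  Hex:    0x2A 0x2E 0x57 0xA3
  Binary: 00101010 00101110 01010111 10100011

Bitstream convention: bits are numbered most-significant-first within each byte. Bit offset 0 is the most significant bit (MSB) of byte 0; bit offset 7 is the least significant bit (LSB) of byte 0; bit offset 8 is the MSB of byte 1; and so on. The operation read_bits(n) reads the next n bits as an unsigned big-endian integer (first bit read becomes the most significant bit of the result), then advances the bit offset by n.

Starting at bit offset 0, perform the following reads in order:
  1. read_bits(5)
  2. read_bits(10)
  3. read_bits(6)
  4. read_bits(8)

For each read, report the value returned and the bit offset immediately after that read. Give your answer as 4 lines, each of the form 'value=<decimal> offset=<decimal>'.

Read 1: bits[0:5] width=5 -> value=5 (bin 00101); offset now 5 = byte 0 bit 5; 27 bits remain
Read 2: bits[5:15] width=10 -> value=279 (bin 0100010111); offset now 15 = byte 1 bit 7; 17 bits remain
Read 3: bits[15:21] width=6 -> value=10 (bin 001010); offset now 21 = byte 2 bit 5; 11 bits remain
Read 4: bits[21:29] width=8 -> value=244 (bin 11110100); offset now 29 = byte 3 bit 5; 3 bits remain

Answer: value=5 offset=5
value=279 offset=15
value=10 offset=21
value=244 offset=29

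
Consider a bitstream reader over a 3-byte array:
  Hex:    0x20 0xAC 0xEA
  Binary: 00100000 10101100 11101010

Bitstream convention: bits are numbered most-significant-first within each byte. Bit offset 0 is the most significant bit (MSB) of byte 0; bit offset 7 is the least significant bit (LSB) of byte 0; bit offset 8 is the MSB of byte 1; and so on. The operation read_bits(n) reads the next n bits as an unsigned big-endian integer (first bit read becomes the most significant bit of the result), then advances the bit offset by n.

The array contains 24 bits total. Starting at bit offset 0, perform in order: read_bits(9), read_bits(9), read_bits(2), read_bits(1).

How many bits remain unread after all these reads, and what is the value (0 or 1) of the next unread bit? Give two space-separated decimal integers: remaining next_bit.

Read 1: bits[0:9] width=9 -> value=65 (bin 001000001); offset now 9 = byte 1 bit 1; 15 bits remain
Read 2: bits[9:18] width=9 -> value=179 (bin 010110011); offset now 18 = byte 2 bit 2; 6 bits remain
Read 3: bits[18:20] width=2 -> value=2 (bin 10); offset now 20 = byte 2 bit 4; 4 bits remain
Read 4: bits[20:21] width=1 -> value=1 (bin 1); offset now 21 = byte 2 bit 5; 3 bits remain

Answer: 3 0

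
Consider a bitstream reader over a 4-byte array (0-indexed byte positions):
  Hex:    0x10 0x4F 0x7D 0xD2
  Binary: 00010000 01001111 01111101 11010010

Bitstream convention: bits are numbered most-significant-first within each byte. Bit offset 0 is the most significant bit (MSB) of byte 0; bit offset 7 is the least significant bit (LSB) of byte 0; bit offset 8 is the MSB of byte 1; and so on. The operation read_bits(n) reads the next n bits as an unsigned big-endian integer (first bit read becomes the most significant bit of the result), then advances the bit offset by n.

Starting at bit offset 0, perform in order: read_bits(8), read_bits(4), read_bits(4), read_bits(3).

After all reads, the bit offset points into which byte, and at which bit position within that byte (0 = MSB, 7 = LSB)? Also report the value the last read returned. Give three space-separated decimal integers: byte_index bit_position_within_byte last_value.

Read 1: bits[0:8] width=8 -> value=16 (bin 00010000); offset now 8 = byte 1 bit 0; 24 bits remain
Read 2: bits[8:12] width=4 -> value=4 (bin 0100); offset now 12 = byte 1 bit 4; 20 bits remain
Read 3: bits[12:16] width=4 -> value=15 (bin 1111); offset now 16 = byte 2 bit 0; 16 bits remain
Read 4: bits[16:19] width=3 -> value=3 (bin 011); offset now 19 = byte 2 bit 3; 13 bits remain

Answer: 2 3 3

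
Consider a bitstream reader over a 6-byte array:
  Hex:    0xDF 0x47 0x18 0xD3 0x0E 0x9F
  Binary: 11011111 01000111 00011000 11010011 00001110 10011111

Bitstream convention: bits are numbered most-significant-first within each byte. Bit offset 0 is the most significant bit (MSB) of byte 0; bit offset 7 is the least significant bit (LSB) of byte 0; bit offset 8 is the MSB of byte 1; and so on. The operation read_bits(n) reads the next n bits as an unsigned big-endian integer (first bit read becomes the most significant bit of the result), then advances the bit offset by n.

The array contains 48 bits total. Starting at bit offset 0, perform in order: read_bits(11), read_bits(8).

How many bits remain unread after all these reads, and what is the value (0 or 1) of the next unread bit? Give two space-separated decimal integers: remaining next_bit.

Answer: 29 1

Derivation:
Read 1: bits[0:11] width=11 -> value=1786 (bin 11011111010); offset now 11 = byte 1 bit 3; 37 bits remain
Read 2: bits[11:19] width=8 -> value=56 (bin 00111000); offset now 19 = byte 2 bit 3; 29 bits remain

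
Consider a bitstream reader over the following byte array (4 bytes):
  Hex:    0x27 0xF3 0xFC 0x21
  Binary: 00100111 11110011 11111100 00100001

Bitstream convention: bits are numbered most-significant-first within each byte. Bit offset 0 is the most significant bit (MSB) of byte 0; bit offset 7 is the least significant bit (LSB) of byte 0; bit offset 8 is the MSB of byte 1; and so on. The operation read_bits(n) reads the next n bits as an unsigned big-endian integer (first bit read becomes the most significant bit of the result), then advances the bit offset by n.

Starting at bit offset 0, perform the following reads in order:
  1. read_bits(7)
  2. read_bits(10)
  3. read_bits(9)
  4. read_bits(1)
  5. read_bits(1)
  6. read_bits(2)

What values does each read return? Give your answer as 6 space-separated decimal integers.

Answer: 19 999 496 1 0 0

Derivation:
Read 1: bits[0:7] width=7 -> value=19 (bin 0010011); offset now 7 = byte 0 bit 7; 25 bits remain
Read 2: bits[7:17] width=10 -> value=999 (bin 1111100111); offset now 17 = byte 2 bit 1; 15 bits remain
Read 3: bits[17:26] width=9 -> value=496 (bin 111110000); offset now 26 = byte 3 bit 2; 6 bits remain
Read 4: bits[26:27] width=1 -> value=1 (bin 1); offset now 27 = byte 3 bit 3; 5 bits remain
Read 5: bits[27:28] width=1 -> value=0 (bin 0); offset now 28 = byte 3 bit 4; 4 bits remain
Read 6: bits[28:30] width=2 -> value=0 (bin 00); offset now 30 = byte 3 bit 6; 2 bits remain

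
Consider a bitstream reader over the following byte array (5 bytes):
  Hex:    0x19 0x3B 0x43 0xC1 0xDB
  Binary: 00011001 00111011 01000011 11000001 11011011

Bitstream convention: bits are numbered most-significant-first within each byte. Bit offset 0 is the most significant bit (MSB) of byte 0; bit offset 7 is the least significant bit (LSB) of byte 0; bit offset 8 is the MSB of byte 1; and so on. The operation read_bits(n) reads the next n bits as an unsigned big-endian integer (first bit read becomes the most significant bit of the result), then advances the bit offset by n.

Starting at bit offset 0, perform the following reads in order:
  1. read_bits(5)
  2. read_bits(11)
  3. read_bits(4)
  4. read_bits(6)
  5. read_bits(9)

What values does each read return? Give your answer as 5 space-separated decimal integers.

Answer: 3 315 4 15 14

Derivation:
Read 1: bits[0:5] width=5 -> value=3 (bin 00011); offset now 5 = byte 0 bit 5; 35 bits remain
Read 2: bits[5:16] width=11 -> value=315 (bin 00100111011); offset now 16 = byte 2 bit 0; 24 bits remain
Read 3: bits[16:20] width=4 -> value=4 (bin 0100); offset now 20 = byte 2 bit 4; 20 bits remain
Read 4: bits[20:26] width=6 -> value=15 (bin 001111); offset now 26 = byte 3 bit 2; 14 bits remain
Read 5: bits[26:35] width=9 -> value=14 (bin 000001110); offset now 35 = byte 4 bit 3; 5 bits remain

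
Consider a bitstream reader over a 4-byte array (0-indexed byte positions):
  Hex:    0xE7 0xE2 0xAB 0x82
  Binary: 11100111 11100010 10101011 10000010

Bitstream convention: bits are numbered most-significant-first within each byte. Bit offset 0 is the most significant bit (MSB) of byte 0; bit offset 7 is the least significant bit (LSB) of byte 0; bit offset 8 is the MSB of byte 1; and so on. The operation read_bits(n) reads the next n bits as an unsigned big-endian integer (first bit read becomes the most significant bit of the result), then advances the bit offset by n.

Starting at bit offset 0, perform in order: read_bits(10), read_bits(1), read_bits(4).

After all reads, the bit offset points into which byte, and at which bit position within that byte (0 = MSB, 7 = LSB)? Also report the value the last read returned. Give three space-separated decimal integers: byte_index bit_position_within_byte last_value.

Answer: 1 7 1

Derivation:
Read 1: bits[0:10] width=10 -> value=927 (bin 1110011111); offset now 10 = byte 1 bit 2; 22 bits remain
Read 2: bits[10:11] width=1 -> value=1 (bin 1); offset now 11 = byte 1 bit 3; 21 bits remain
Read 3: bits[11:15] width=4 -> value=1 (bin 0001); offset now 15 = byte 1 bit 7; 17 bits remain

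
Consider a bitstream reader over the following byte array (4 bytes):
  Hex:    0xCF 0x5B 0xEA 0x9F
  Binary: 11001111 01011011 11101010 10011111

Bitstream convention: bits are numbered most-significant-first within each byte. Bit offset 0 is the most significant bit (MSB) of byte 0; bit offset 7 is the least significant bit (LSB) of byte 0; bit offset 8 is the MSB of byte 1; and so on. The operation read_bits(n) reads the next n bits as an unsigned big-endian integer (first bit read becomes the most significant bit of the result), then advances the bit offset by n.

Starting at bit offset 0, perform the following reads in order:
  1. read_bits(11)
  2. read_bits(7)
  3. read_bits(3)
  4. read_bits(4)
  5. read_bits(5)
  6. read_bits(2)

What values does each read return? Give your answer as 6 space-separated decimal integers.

Answer: 1658 111 5 5 7 3

Derivation:
Read 1: bits[0:11] width=11 -> value=1658 (bin 11001111010); offset now 11 = byte 1 bit 3; 21 bits remain
Read 2: bits[11:18] width=7 -> value=111 (bin 1101111); offset now 18 = byte 2 bit 2; 14 bits remain
Read 3: bits[18:21] width=3 -> value=5 (bin 101); offset now 21 = byte 2 bit 5; 11 bits remain
Read 4: bits[21:25] width=4 -> value=5 (bin 0101); offset now 25 = byte 3 bit 1; 7 bits remain
Read 5: bits[25:30] width=5 -> value=7 (bin 00111); offset now 30 = byte 3 bit 6; 2 bits remain
Read 6: bits[30:32] width=2 -> value=3 (bin 11); offset now 32 = byte 4 bit 0; 0 bits remain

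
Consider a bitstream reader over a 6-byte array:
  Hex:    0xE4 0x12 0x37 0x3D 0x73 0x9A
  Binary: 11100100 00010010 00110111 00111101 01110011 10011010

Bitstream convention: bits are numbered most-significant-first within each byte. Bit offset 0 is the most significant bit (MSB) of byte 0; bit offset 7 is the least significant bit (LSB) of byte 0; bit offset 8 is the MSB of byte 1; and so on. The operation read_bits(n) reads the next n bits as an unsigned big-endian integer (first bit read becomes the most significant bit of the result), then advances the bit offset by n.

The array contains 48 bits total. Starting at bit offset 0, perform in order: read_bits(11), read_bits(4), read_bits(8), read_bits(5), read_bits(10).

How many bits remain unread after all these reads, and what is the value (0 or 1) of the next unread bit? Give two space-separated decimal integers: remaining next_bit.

Answer: 10 1

Derivation:
Read 1: bits[0:11] width=11 -> value=1824 (bin 11100100000); offset now 11 = byte 1 bit 3; 37 bits remain
Read 2: bits[11:15] width=4 -> value=9 (bin 1001); offset now 15 = byte 1 bit 7; 33 bits remain
Read 3: bits[15:23] width=8 -> value=27 (bin 00011011); offset now 23 = byte 2 bit 7; 25 bits remain
Read 4: bits[23:28] width=5 -> value=19 (bin 10011); offset now 28 = byte 3 bit 4; 20 bits remain
Read 5: bits[28:38] width=10 -> value=860 (bin 1101011100); offset now 38 = byte 4 bit 6; 10 bits remain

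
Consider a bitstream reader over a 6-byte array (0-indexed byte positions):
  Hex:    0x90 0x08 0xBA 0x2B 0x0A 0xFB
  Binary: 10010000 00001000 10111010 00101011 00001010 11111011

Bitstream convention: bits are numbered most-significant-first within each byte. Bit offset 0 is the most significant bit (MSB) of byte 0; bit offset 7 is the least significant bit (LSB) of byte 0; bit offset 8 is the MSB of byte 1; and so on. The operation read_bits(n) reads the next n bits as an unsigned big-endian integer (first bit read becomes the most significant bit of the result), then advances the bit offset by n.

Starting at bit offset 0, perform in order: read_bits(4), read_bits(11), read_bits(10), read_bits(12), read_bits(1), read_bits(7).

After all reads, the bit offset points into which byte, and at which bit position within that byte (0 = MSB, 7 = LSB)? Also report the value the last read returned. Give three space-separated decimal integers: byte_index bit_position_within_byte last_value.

Answer: 5 5 95

Derivation:
Read 1: bits[0:4] width=4 -> value=9 (bin 1001); offset now 4 = byte 0 bit 4; 44 bits remain
Read 2: bits[4:15] width=11 -> value=4 (bin 00000000100); offset now 15 = byte 1 bit 7; 33 bits remain
Read 3: bits[15:25] width=10 -> value=372 (bin 0101110100); offset now 25 = byte 3 bit 1; 23 bits remain
Read 4: bits[25:37] width=12 -> value=1377 (bin 010101100001); offset now 37 = byte 4 bit 5; 11 bits remain
Read 5: bits[37:38] width=1 -> value=0 (bin 0); offset now 38 = byte 4 bit 6; 10 bits remain
Read 6: bits[38:45] width=7 -> value=95 (bin 1011111); offset now 45 = byte 5 bit 5; 3 bits remain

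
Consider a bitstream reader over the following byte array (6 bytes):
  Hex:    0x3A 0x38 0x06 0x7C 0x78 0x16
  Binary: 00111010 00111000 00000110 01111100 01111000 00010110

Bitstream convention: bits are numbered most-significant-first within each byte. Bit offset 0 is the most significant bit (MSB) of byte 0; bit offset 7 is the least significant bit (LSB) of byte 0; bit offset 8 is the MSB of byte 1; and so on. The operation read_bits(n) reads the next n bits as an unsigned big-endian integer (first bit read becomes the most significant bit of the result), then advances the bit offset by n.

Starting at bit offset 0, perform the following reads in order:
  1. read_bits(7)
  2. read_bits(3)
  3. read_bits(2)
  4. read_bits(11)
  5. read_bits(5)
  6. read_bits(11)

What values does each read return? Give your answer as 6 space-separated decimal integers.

Read 1: bits[0:7] width=7 -> value=29 (bin 0011101); offset now 7 = byte 0 bit 7; 41 bits remain
Read 2: bits[7:10] width=3 -> value=0 (bin 000); offset now 10 = byte 1 bit 2; 38 bits remain
Read 3: bits[10:12] width=2 -> value=3 (bin 11); offset now 12 = byte 1 bit 4; 36 bits remain
Read 4: bits[12:23] width=11 -> value=1027 (bin 10000000011); offset now 23 = byte 2 bit 7; 25 bits remain
Read 5: bits[23:28] width=5 -> value=7 (bin 00111); offset now 28 = byte 3 bit 4; 20 bits remain
Read 6: bits[28:39] width=11 -> value=1596 (bin 11000111100); offset now 39 = byte 4 bit 7; 9 bits remain

Answer: 29 0 3 1027 7 1596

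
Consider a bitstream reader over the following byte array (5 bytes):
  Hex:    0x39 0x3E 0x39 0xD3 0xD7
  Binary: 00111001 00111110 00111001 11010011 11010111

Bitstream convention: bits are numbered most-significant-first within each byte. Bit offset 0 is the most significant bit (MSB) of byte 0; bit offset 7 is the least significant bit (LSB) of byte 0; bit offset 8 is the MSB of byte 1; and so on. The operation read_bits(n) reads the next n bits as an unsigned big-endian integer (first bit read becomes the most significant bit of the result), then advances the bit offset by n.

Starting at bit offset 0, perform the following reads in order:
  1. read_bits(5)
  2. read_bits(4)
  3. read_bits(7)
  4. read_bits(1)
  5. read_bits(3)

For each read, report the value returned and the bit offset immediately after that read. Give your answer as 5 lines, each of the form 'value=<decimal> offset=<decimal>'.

Read 1: bits[0:5] width=5 -> value=7 (bin 00111); offset now 5 = byte 0 bit 5; 35 bits remain
Read 2: bits[5:9] width=4 -> value=2 (bin 0010); offset now 9 = byte 1 bit 1; 31 bits remain
Read 3: bits[9:16] width=7 -> value=62 (bin 0111110); offset now 16 = byte 2 bit 0; 24 bits remain
Read 4: bits[16:17] width=1 -> value=0 (bin 0); offset now 17 = byte 2 bit 1; 23 bits remain
Read 5: bits[17:20] width=3 -> value=3 (bin 011); offset now 20 = byte 2 bit 4; 20 bits remain

Answer: value=7 offset=5
value=2 offset=9
value=62 offset=16
value=0 offset=17
value=3 offset=20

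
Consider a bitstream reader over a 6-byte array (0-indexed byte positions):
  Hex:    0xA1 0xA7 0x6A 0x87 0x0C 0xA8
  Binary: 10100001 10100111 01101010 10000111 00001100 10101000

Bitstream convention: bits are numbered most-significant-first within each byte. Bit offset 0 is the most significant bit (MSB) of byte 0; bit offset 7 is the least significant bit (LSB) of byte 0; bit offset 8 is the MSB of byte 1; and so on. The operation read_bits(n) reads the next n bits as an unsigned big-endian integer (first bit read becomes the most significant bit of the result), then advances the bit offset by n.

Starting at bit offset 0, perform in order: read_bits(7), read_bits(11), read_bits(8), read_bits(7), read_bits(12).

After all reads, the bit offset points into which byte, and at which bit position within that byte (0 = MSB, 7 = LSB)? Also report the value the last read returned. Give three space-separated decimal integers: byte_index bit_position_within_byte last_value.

Answer: 5 5 405

Derivation:
Read 1: bits[0:7] width=7 -> value=80 (bin 1010000); offset now 7 = byte 0 bit 7; 41 bits remain
Read 2: bits[7:18] width=11 -> value=1693 (bin 11010011101); offset now 18 = byte 2 bit 2; 30 bits remain
Read 3: bits[18:26] width=8 -> value=170 (bin 10101010); offset now 26 = byte 3 bit 2; 22 bits remain
Read 4: bits[26:33] width=7 -> value=14 (bin 0001110); offset now 33 = byte 4 bit 1; 15 bits remain
Read 5: bits[33:45] width=12 -> value=405 (bin 000110010101); offset now 45 = byte 5 bit 5; 3 bits remain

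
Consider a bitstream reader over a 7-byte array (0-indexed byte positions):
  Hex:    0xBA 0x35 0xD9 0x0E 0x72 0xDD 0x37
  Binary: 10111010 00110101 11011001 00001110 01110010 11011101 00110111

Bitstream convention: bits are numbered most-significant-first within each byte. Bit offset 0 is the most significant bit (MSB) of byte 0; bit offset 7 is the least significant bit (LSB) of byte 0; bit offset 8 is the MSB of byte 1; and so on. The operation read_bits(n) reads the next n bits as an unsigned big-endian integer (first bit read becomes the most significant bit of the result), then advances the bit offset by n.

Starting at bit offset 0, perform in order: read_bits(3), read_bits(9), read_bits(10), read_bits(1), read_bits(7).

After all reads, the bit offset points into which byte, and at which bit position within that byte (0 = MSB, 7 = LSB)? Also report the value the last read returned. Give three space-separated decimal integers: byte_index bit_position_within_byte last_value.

Answer: 3 6 67

Derivation:
Read 1: bits[0:3] width=3 -> value=5 (bin 101); offset now 3 = byte 0 bit 3; 53 bits remain
Read 2: bits[3:12] width=9 -> value=419 (bin 110100011); offset now 12 = byte 1 bit 4; 44 bits remain
Read 3: bits[12:22] width=10 -> value=374 (bin 0101110110); offset now 22 = byte 2 bit 6; 34 bits remain
Read 4: bits[22:23] width=1 -> value=0 (bin 0); offset now 23 = byte 2 bit 7; 33 bits remain
Read 5: bits[23:30] width=7 -> value=67 (bin 1000011); offset now 30 = byte 3 bit 6; 26 bits remain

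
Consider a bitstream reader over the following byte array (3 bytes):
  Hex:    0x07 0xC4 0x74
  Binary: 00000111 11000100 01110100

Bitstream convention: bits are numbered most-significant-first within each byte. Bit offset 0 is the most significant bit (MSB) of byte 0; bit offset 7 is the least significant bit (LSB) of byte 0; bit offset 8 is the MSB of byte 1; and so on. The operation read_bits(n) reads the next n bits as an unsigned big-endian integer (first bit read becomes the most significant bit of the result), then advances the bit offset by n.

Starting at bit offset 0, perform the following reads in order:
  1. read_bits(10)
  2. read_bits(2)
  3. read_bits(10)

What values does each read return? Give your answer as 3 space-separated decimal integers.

Answer: 31 0 285

Derivation:
Read 1: bits[0:10] width=10 -> value=31 (bin 0000011111); offset now 10 = byte 1 bit 2; 14 bits remain
Read 2: bits[10:12] width=2 -> value=0 (bin 00); offset now 12 = byte 1 bit 4; 12 bits remain
Read 3: bits[12:22] width=10 -> value=285 (bin 0100011101); offset now 22 = byte 2 bit 6; 2 bits remain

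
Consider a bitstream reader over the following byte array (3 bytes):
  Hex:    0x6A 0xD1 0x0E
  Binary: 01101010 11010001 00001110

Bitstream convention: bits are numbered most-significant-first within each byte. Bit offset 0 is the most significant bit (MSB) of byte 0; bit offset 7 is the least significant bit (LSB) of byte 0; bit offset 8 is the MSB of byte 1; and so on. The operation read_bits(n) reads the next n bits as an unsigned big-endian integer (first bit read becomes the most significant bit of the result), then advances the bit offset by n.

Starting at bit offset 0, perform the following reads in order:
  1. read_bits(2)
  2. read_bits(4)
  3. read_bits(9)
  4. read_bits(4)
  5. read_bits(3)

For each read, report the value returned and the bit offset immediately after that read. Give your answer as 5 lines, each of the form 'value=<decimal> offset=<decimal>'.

Read 1: bits[0:2] width=2 -> value=1 (bin 01); offset now 2 = byte 0 bit 2; 22 bits remain
Read 2: bits[2:6] width=4 -> value=10 (bin 1010); offset now 6 = byte 0 bit 6; 18 bits remain
Read 3: bits[6:15] width=9 -> value=360 (bin 101101000); offset now 15 = byte 1 bit 7; 9 bits remain
Read 4: bits[15:19] width=4 -> value=8 (bin 1000); offset now 19 = byte 2 bit 3; 5 bits remain
Read 5: bits[19:22] width=3 -> value=3 (bin 011); offset now 22 = byte 2 bit 6; 2 bits remain

Answer: value=1 offset=2
value=10 offset=6
value=360 offset=15
value=8 offset=19
value=3 offset=22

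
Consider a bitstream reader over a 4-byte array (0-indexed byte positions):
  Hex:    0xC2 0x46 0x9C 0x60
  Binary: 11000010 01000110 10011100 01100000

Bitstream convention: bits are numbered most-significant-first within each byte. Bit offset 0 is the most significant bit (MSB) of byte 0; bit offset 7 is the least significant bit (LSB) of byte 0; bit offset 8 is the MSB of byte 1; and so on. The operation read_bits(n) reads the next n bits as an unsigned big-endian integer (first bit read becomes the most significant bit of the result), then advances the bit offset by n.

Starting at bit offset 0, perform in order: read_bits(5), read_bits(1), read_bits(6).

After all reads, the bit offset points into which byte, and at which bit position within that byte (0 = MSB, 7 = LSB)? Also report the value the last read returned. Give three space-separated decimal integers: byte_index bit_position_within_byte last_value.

Answer: 1 4 36

Derivation:
Read 1: bits[0:5] width=5 -> value=24 (bin 11000); offset now 5 = byte 0 bit 5; 27 bits remain
Read 2: bits[5:6] width=1 -> value=0 (bin 0); offset now 6 = byte 0 bit 6; 26 bits remain
Read 3: bits[6:12] width=6 -> value=36 (bin 100100); offset now 12 = byte 1 bit 4; 20 bits remain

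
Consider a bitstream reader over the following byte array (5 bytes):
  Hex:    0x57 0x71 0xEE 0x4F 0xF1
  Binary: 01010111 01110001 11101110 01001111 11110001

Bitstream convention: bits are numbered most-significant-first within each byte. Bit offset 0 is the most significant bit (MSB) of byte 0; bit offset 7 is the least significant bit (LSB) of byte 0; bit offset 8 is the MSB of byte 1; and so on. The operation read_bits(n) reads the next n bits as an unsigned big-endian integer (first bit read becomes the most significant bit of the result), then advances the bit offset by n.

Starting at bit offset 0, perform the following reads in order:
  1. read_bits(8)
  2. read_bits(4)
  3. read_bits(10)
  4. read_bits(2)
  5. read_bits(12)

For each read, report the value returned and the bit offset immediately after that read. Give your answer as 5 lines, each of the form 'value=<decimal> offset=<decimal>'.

Read 1: bits[0:8] width=8 -> value=87 (bin 01010111); offset now 8 = byte 1 bit 0; 32 bits remain
Read 2: bits[8:12] width=4 -> value=7 (bin 0111); offset now 12 = byte 1 bit 4; 28 bits remain
Read 3: bits[12:22] width=10 -> value=123 (bin 0001111011); offset now 22 = byte 2 bit 6; 18 bits remain
Read 4: bits[22:24] width=2 -> value=2 (bin 10); offset now 24 = byte 3 bit 0; 16 bits remain
Read 5: bits[24:36] width=12 -> value=1279 (bin 010011111111); offset now 36 = byte 4 bit 4; 4 bits remain

Answer: value=87 offset=8
value=7 offset=12
value=123 offset=22
value=2 offset=24
value=1279 offset=36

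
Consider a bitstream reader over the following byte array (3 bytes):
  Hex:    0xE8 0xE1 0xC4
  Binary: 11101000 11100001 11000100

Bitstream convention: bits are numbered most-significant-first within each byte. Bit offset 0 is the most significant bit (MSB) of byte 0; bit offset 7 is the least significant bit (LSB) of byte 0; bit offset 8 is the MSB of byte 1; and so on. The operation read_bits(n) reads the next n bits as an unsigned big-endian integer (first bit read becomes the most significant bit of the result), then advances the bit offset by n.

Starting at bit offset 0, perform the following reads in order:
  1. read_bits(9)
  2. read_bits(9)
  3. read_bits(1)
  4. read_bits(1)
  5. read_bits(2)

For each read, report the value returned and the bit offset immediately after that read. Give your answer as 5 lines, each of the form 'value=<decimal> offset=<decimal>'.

Read 1: bits[0:9] width=9 -> value=465 (bin 111010001); offset now 9 = byte 1 bit 1; 15 bits remain
Read 2: bits[9:18] width=9 -> value=391 (bin 110000111); offset now 18 = byte 2 bit 2; 6 bits remain
Read 3: bits[18:19] width=1 -> value=0 (bin 0); offset now 19 = byte 2 bit 3; 5 bits remain
Read 4: bits[19:20] width=1 -> value=0 (bin 0); offset now 20 = byte 2 bit 4; 4 bits remain
Read 5: bits[20:22] width=2 -> value=1 (bin 01); offset now 22 = byte 2 bit 6; 2 bits remain

Answer: value=465 offset=9
value=391 offset=18
value=0 offset=19
value=0 offset=20
value=1 offset=22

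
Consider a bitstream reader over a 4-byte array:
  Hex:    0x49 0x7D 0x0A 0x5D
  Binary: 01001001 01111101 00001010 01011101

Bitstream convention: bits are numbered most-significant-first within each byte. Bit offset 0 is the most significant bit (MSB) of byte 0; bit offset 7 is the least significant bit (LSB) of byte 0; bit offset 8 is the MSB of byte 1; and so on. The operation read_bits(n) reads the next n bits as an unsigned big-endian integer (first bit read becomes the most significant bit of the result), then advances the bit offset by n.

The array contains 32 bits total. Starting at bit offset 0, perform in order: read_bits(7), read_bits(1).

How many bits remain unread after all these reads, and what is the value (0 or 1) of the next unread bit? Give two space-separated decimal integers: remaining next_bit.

Read 1: bits[0:7] width=7 -> value=36 (bin 0100100); offset now 7 = byte 0 bit 7; 25 bits remain
Read 2: bits[7:8] width=1 -> value=1 (bin 1); offset now 8 = byte 1 bit 0; 24 bits remain

Answer: 24 0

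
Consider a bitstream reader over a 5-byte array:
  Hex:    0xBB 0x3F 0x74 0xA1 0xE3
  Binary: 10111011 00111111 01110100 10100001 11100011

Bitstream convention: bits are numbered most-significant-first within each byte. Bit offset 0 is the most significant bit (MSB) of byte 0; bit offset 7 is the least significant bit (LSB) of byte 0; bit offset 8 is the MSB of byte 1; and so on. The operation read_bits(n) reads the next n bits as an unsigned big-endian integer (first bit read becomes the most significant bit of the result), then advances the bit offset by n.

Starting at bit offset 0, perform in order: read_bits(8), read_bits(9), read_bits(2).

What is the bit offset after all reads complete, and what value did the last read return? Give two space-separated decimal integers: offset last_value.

Answer: 19 3

Derivation:
Read 1: bits[0:8] width=8 -> value=187 (bin 10111011); offset now 8 = byte 1 bit 0; 32 bits remain
Read 2: bits[8:17] width=9 -> value=126 (bin 001111110); offset now 17 = byte 2 bit 1; 23 bits remain
Read 3: bits[17:19] width=2 -> value=3 (bin 11); offset now 19 = byte 2 bit 3; 21 bits remain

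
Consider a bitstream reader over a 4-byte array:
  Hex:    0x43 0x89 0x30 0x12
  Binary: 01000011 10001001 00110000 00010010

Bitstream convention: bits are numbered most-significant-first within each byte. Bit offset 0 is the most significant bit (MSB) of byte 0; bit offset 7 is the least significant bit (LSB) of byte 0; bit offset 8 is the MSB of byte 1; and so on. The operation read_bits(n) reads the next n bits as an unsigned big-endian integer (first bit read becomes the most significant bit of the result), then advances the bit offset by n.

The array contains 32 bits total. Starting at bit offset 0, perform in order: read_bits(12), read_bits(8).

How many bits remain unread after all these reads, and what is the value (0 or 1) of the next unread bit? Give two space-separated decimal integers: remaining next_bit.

Answer: 12 0

Derivation:
Read 1: bits[0:12] width=12 -> value=1080 (bin 010000111000); offset now 12 = byte 1 bit 4; 20 bits remain
Read 2: bits[12:20] width=8 -> value=147 (bin 10010011); offset now 20 = byte 2 bit 4; 12 bits remain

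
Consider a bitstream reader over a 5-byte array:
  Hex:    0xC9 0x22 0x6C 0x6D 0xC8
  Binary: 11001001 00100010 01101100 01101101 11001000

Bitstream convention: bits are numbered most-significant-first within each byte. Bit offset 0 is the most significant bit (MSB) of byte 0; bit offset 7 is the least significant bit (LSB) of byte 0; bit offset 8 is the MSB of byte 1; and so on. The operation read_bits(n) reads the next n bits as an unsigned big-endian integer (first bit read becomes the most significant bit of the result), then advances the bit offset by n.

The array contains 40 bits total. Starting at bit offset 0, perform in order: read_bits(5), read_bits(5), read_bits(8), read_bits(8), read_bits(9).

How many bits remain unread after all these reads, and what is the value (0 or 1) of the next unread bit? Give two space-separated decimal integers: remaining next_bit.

Answer: 5 0

Derivation:
Read 1: bits[0:5] width=5 -> value=25 (bin 11001); offset now 5 = byte 0 bit 5; 35 bits remain
Read 2: bits[5:10] width=5 -> value=4 (bin 00100); offset now 10 = byte 1 bit 2; 30 bits remain
Read 3: bits[10:18] width=8 -> value=137 (bin 10001001); offset now 18 = byte 2 bit 2; 22 bits remain
Read 4: bits[18:26] width=8 -> value=177 (bin 10110001); offset now 26 = byte 3 bit 2; 14 bits remain
Read 5: bits[26:35] width=9 -> value=366 (bin 101101110); offset now 35 = byte 4 bit 3; 5 bits remain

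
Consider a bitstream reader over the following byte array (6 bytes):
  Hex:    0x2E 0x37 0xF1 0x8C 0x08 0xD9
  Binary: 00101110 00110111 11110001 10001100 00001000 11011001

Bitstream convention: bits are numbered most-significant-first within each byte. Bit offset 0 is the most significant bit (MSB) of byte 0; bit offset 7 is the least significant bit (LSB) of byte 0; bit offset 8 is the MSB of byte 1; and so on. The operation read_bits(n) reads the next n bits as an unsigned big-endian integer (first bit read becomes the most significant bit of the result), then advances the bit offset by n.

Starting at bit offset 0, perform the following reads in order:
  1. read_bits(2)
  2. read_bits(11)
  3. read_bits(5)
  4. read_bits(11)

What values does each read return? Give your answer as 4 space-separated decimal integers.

Answer: 0 1478 31 1585

Derivation:
Read 1: bits[0:2] width=2 -> value=0 (bin 00); offset now 2 = byte 0 bit 2; 46 bits remain
Read 2: bits[2:13] width=11 -> value=1478 (bin 10111000110); offset now 13 = byte 1 bit 5; 35 bits remain
Read 3: bits[13:18] width=5 -> value=31 (bin 11111); offset now 18 = byte 2 bit 2; 30 bits remain
Read 4: bits[18:29] width=11 -> value=1585 (bin 11000110001); offset now 29 = byte 3 bit 5; 19 bits remain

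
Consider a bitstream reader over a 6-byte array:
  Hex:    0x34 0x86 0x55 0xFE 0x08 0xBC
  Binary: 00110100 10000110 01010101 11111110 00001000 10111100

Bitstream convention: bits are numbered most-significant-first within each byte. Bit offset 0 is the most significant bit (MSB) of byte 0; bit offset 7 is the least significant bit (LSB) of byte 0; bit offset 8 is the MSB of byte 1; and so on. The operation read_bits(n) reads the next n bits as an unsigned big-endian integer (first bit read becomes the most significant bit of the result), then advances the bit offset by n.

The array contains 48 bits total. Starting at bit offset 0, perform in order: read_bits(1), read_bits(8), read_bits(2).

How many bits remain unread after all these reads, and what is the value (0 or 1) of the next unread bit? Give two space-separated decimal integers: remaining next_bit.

Read 1: bits[0:1] width=1 -> value=0 (bin 0); offset now 1 = byte 0 bit 1; 47 bits remain
Read 2: bits[1:9] width=8 -> value=105 (bin 01101001); offset now 9 = byte 1 bit 1; 39 bits remain
Read 3: bits[9:11] width=2 -> value=0 (bin 00); offset now 11 = byte 1 bit 3; 37 bits remain

Answer: 37 0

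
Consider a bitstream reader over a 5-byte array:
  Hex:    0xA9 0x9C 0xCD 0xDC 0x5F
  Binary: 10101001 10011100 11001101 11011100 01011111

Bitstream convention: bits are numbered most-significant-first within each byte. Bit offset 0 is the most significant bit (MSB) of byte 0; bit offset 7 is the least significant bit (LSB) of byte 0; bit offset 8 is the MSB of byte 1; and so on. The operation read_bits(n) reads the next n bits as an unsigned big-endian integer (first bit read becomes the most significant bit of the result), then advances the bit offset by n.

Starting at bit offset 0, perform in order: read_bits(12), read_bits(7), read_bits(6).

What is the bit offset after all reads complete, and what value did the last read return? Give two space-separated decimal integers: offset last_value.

Answer: 25 27

Derivation:
Read 1: bits[0:12] width=12 -> value=2713 (bin 101010011001); offset now 12 = byte 1 bit 4; 28 bits remain
Read 2: bits[12:19] width=7 -> value=102 (bin 1100110); offset now 19 = byte 2 bit 3; 21 bits remain
Read 3: bits[19:25] width=6 -> value=27 (bin 011011); offset now 25 = byte 3 bit 1; 15 bits remain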